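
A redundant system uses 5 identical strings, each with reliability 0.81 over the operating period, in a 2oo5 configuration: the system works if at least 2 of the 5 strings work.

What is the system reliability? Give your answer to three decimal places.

R = Σ_{i=2}^{5} C(5,i) p^i (1−p)^{5−i} with p = 0.81
C(5,2)·0.81^2·0.19^3 = 0.04500
C(5,3)·0.81^3·0.19^2 = 0.19185
C(5,4)·0.81^4·0.19^1 = 0.40894
C(5,5)·0.81^5·0.19^0 = 0.34868
Sum = 0.994

0.994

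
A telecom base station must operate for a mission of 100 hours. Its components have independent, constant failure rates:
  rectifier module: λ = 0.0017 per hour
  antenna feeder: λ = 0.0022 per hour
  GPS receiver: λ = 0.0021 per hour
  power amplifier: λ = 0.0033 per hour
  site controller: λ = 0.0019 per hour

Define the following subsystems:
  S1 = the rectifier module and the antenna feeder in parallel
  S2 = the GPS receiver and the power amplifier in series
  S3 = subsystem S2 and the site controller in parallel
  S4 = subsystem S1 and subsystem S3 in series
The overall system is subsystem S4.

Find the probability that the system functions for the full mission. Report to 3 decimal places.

0.899

R(rectifier module) = exp(−0.0017 × 100) = 0.84366
R(antenna feeder) = exp(−0.0022 × 100) = 0.80252
R(GPS receiver) = exp(−0.0021 × 100) = 0.81058
R(power amplifier) = exp(−0.0033 × 100) = 0.71892
R(site controller) = exp(−0.0019 × 100) = 0.82696
Parallel (rectifier module and antenna feeder): 1 − (1 − 0.84366)(1 − 0.80252) = 0.96913
Series (GPS receiver and power amplifier): 0.81058 × 0.71892 = 0.58274
Parallel ([0.58274] and site controller): 1 − (1 − 0.58274)(1 − 0.82696) = 0.92780
Series ([0.96913] and [0.92780]): 0.96913 × 0.92780 = 0.899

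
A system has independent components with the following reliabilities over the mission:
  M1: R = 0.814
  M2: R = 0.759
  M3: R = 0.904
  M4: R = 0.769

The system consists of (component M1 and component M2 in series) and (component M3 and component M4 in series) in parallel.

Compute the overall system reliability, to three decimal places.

Series (M1 and M2): 0.81400 × 0.75900 = 0.61783
Series (M3 and M4): 0.90400 × 0.76900 = 0.69518
Parallel ([0.61783] and [0.69518]): 1 − (1 − 0.61783)(1 − 0.69518) = 0.884

0.884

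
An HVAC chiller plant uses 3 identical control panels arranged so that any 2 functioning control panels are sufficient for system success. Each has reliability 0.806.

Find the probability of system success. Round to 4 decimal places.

R = Σ_{i=2}^{3} C(3,i) p^i (1−p)^{3−i} with p = 0.806
C(3,2)·0.806^2·0.194^1 = 0.378088
C(3,3)·0.806^3·0.194^0 = 0.523607
Sum = 0.9017

0.9017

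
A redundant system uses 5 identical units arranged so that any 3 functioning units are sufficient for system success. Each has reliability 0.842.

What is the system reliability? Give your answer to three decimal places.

R = Σ_{i=3}^{5} C(5,i) p^i (1−p)^{5−i} with p = 0.842
C(5,3)·0.842^3·0.158^2 = 0.14902
C(5,4)·0.842^4·0.158^1 = 0.39708
C(5,5)·0.842^5·0.158^0 = 0.42321
Sum = 0.969

0.969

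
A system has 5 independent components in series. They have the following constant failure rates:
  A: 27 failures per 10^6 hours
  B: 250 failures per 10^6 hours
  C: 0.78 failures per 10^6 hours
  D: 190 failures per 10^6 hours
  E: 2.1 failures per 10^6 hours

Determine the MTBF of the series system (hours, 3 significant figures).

2130

Series of exponential components: λ_sys = Σ λ_i
λ_sys = 0.000027 + 0.00025 + 0.00000078 + 0.00019 + 0.0000021 = 4.6988e-04 /h
MTBF = 1 / λ_sys = 2130 h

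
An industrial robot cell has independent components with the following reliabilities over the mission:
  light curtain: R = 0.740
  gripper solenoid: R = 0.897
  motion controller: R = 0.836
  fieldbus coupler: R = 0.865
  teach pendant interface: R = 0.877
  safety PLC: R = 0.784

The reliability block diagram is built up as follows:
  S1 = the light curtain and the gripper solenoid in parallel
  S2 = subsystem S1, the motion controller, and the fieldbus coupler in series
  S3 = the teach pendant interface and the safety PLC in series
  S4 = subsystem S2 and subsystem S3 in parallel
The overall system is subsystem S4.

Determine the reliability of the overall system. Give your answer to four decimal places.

Parallel (light curtain and gripper solenoid): 1 − (1 − 0.740000)(1 − 0.897000) = 0.973220
Series ([0.973220], motion controller, and fieldbus coupler): 0.973220 × 0.836000 × 0.865000 = 0.703774
Series (teach pendant interface and safety PLC): 0.877000 × 0.784000 = 0.687568
Parallel ([0.703774] and [0.687568]): 1 − (1 − 0.703774)(1 − 0.687568) = 0.9074

0.9074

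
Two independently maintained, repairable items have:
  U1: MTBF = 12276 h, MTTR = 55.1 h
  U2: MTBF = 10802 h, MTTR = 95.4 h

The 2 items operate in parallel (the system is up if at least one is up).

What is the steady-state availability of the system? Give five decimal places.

0.99996

A(U1) = MTBF/(MTBF+MTTR) = 12276/(12276+55.1) = 0.995532
A(U2) = MTBF/(MTBF+MTTR) = 10802/(10802+95.4) = 0.991246
Parallel availability: 1 − (1 − 0.995532)(1 − 0.991246) = 0.99996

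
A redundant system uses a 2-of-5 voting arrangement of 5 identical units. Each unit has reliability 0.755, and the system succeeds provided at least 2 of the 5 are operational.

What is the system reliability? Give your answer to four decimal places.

0.9855

R = Σ_{i=2}^{5} C(5,i) p^i (1−p)^{5−i} with p = 0.755
C(5,2)·0.755^2·0.245^3 = 0.083829
C(5,3)·0.755^3·0.245^2 = 0.258329
C(5,4)·0.755^4·0.245^1 = 0.398037
C(5,5)·0.755^5·0.245^0 = 0.245321
Sum = 0.9855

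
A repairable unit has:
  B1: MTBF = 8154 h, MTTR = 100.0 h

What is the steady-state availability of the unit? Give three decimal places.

A(B1) = MTBF/(MTBF+MTTR) = 8154/(8154+100.0) = 0.988

0.988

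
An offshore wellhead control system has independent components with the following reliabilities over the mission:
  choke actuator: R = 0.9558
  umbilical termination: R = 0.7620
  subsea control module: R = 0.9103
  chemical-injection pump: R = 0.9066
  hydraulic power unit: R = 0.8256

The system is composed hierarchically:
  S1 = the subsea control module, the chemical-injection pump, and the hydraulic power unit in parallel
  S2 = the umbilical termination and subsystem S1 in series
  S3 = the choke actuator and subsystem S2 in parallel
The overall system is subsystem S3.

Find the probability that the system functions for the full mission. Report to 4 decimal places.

Parallel (subsea control module, chemical-injection pump, and hydraulic power unit): 1 − (1 − 0.910300)(1 − 0.906600)(1 − 0.825600) = 0.998539
Series (umbilical termination and [0.998539]): 0.762000 × 0.998539 = 0.760887
Parallel (choke actuator and [0.760887]): 1 − (1 − 0.955800)(1 − 0.760887) = 0.9894

0.9894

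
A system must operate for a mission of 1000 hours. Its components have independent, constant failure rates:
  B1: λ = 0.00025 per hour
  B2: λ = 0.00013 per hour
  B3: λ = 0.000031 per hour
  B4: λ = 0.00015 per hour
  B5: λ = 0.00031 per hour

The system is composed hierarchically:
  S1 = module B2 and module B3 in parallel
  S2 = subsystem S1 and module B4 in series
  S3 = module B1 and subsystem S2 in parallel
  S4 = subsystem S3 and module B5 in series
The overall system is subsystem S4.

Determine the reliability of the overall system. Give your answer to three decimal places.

R(B1) = exp(−0.00025 × 1000) = 0.77880
R(B2) = exp(−0.00013 × 1000) = 0.87810
R(B3) = exp(−0.000031 × 1000) = 0.96948
R(B4) = exp(−0.00015 × 1000) = 0.86071
R(B5) = exp(−0.00031 × 1000) = 0.73345
Parallel (B2 and B3): 1 − (1 − 0.87810)(1 − 0.96948) = 0.99628
Series ([0.99628] and B4): 0.99628 × 0.86071 = 0.85751
Parallel (B1 and [0.85751]): 1 − (1 − 0.77880)(1 − 0.85751) = 0.96848
Series ([0.96848] and B5): 0.96848 × 0.73345 = 0.710

0.710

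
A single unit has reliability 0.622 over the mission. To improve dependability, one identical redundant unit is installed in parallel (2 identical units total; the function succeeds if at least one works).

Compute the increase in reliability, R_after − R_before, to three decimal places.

0.235

R_before = 0.622
R_after = 1 − (1 − 0.622)^2 = 0.857
ΔR = 0.857 − 0.622 = 0.235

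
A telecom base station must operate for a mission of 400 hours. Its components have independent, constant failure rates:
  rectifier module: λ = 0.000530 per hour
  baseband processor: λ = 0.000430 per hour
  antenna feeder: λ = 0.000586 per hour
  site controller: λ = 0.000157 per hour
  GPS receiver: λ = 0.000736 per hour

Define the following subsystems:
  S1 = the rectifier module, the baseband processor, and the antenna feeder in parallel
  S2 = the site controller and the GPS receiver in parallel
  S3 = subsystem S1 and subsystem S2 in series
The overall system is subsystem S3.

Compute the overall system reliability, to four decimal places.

0.9783

R(rectifier module) = exp(−0.000530 × 400) = 0.808965
R(baseband processor) = exp(−0.000430 × 400) = 0.841979
R(antenna feeder) = exp(−0.000586 × 400) = 0.791045
R(site controller) = exp(−0.000157 × 400) = 0.939131
R(GPS receiver) = exp(−0.000736 × 400) = 0.744978
Parallel (rectifier module, baseband processor, and antenna feeder): 1 − (1 − 0.808965)(1 − 0.841979)(1 − 0.791045) = 0.993692
Parallel (site controller and GPS receiver): 1 − (1 − 0.939131)(1 − 0.744978) = 0.984477
Series ([0.993692] and [0.984477]): 0.993692 × 0.984477 = 0.9783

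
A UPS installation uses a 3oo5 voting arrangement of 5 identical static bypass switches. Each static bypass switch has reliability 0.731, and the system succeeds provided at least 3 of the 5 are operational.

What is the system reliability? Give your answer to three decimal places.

R = Σ_{i=3}^{5} C(5,i) p^i (1−p)^{5−i} with p = 0.731
C(5,3)·0.731^3·0.269^2 = 0.28266
C(5,4)·0.731^4·0.269^1 = 0.38405
C(5,5)·0.731^5·0.269^0 = 0.20873
Sum = 0.875

0.875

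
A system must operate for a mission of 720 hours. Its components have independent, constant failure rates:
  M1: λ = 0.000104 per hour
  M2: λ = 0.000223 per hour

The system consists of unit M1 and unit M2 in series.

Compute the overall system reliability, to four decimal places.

R(M1) = exp(−0.000104 × 720) = 0.927855
R(M2) = exp(−0.000223 × 720) = 0.851667
Series (M1 and M2): 0.927855 × 0.851667 = 0.7902

0.7902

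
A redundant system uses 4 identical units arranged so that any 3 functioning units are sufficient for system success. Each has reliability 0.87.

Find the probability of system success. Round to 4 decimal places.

R = Σ_{i=3}^{4} C(4,i) p^i (1−p)^{4−i} with p = 0.87
C(4,3)·0.87^3·0.13^1 = 0.342422
C(4,4)·0.87^4·0.13^0 = 0.572898
Sum = 0.9153

0.9153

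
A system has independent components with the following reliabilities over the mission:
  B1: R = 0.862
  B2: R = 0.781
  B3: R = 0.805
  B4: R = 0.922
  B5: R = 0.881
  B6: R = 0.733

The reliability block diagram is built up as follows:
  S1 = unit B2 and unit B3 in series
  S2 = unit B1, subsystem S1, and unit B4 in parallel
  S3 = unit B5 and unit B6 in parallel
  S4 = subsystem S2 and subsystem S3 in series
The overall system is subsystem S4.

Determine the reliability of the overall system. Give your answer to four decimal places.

Series (B2 and B3): 0.781000 × 0.805000 = 0.628705
Parallel (B1, [0.628705], and B4): 1 − (1 − 0.862000)(1 − 0.628705)(1 − 0.922000) = 0.996003
Parallel (B5 and B6): 1 − (1 − 0.881000)(1 − 0.733000) = 0.968227
Series ([0.996003] and [0.968227]): 0.996003 × 0.968227 = 0.9644

0.9644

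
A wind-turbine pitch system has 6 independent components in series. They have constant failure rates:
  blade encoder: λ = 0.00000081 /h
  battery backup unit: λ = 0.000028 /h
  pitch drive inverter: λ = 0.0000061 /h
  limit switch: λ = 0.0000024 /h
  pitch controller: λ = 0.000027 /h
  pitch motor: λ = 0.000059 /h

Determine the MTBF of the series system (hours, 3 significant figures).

8110

Series of exponential components: λ_sys = Σ λ_i
λ_sys = 0.00000081 + 0.000028 + 0.0000061 + 0.0000024 + 0.000027 + 0.000059 = 1.2331e-04 /h
MTBF = 1 / λ_sys = 8110 h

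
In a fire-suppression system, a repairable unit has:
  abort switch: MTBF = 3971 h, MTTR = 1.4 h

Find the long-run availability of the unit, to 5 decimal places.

0.99965

A(abort switch) = MTBF/(MTBF+MTTR) = 3971/(3971+1.4) = 0.99965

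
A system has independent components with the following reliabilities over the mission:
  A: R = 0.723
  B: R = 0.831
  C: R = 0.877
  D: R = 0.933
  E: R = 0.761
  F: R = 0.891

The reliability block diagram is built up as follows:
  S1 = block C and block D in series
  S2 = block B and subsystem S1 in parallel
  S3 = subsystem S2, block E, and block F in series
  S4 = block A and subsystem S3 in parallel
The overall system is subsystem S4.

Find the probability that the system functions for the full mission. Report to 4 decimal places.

0.9051

Series (C and D): 0.877000 × 0.933000 = 0.818241
Parallel (B and [0.818241]): 1 − (1 − 0.831000)(1 − 0.818241) = 0.969283
Series ([0.969283], E, and F): 0.969283 × 0.761000 × 0.891000 = 0.657223
Parallel (A and [0.657223]): 1 − (1 − 0.723000)(1 − 0.657223) = 0.9051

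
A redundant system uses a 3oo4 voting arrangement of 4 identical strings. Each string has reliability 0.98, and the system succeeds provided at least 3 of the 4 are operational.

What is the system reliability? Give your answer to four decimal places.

R = Σ_{i=3}^{4} C(4,i) p^i (1−p)^{4−i} with p = 0.98
C(4,3)·0.98^3·0.02^1 = 0.075295
C(4,4)·0.98^4·0.02^0 = 0.922368
Sum = 0.9977

0.9977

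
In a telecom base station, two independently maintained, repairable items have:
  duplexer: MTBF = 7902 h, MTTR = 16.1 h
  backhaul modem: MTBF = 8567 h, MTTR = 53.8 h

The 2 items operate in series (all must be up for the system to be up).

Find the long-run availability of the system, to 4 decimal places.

A(duplexer) = MTBF/(MTBF+MTTR) = 7902/(7902+16.1) = 0.997967
A(backhaul modem) = MTBF/(MTBF+MTTR) = 8567/(8567+53.8) = 0.993759
Series availability: 0.997967 × 0.993759 = 0.9917

0.9917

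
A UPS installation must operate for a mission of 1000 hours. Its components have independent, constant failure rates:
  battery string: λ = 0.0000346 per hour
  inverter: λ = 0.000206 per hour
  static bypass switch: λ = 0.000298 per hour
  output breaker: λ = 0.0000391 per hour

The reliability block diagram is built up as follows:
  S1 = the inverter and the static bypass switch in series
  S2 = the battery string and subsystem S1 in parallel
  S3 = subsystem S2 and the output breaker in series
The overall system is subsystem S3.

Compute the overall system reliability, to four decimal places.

R(battery string) = exp(−0.0000346 × 1000) = 0.965992
R(inverter) = exp(−0.000206 × 1000) = 0.813833
R(static bypass switch) = exp(−0.000298 × 1000) = 0.742301
R(output breaker) = exp(−0.0000391 × 1000) = 0.961655
Series (inverter and static bypass switch): 0.813833 × 0.742301 = 0.604109
Parallel (battery string and [0.604109]): 1 − (1 − 0.965992)(1 − 0.604109) = 0.986537
Series ([0.986537] and output breaker): 0.986537 × 0.961655 = 0.9487

0.9487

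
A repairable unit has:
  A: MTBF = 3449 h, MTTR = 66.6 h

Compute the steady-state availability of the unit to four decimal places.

0.9811

A(A) = MTBF/(MTBF+MTTR) = 3449/(3449+66.6) = 0.9811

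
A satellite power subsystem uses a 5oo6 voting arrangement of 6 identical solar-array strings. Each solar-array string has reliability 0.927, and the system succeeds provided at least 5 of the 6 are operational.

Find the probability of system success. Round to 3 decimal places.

0.934

R = Σ_{i=5}^{6} C(6,i) p^i (1−p)^{6−i} with p = 0.927
C(6,5)·0.927^5·0.073^1 = 0.29983
C(6,6)·0.927^6·0.073^0 = 0.63457
Sum = 0.934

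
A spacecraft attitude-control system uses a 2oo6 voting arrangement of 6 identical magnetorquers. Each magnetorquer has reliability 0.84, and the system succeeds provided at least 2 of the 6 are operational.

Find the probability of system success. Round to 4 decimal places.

R = Σ_{i=2}^{6} C(6,i) p^i (1−p)^{6−i} with p = 0.84
C(6,2)·0.84^2·0.16^4 = 0.006936
C(6,3)·0.84^3·0.16^3 = 0.048554
C(6,4)·0.84^4·0.16^2 = 0.191183
C(6,5)·0.84^5·0.16^1 = 0.401483
C(6,6)·0.84^6·0.16^0 = 0.351298
Sum = 0.9995

0.9995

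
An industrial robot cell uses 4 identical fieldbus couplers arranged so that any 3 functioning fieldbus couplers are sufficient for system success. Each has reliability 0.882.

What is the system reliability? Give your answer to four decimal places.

0.9290

R = Σ_{i=3}^{4} C(4,i) p^i (1−p)^{4−i} with p = 0.882
C(4,3)·0.882^3·0.118^1 = 0.323853
C(4,4)·0.882^4·0.118^0 = 0.605166
Sum = 0.9290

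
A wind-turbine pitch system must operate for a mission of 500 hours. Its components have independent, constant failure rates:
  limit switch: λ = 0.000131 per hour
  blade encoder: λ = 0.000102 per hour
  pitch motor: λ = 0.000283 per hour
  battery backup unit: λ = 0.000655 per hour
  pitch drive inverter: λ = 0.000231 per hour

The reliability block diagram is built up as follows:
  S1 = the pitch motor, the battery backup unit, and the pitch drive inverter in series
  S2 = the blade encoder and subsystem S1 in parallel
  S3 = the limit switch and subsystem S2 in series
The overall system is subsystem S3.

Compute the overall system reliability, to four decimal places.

R(limit switch) = exp(−0.000131 × 500) = 0.936599
R(blade encoder) = exp(−0.000102 × 500) = 0.950279
R(pitch motor) = exp(−0.000283 × 500) = 0.868055
R(battery backup unit) = exp(−0.000655 × 500) = 0.720723
R(pitch drive inverter) = exp(−0.000231 × 500) = 0.890921
Series (pitch motor, battery backup unit, and pitch drive inverter): 0.868055 × 0.720723 × 0.890921 = 0.557384
Parallel (blade encoder and [0.557384]): 1 − (1 − 0.950279)(1 − 0.557384) = 0.977993
Series (limit switch and [0.977993]): 0.936599 × 0.977993 = 0.9160

0.9160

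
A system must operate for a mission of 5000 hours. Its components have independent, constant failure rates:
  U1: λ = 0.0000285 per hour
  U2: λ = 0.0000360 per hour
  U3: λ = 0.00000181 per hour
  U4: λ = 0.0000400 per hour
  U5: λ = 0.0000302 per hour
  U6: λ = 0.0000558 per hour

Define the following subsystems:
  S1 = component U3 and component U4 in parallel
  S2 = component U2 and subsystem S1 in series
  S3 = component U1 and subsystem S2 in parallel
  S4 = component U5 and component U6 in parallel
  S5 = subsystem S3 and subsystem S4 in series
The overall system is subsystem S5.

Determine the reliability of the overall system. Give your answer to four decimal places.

R(U1) = exp(−0.0000285 × 5000) = 0.867188
R(U2) = exp(−0.0000360 × 5000) = 0.835270
R(U3) = exp(−0.00000181 × 5000) = 0.990991
R(U4) = exp(−0.0000400 × 5000) = 0.818731
R(U5) = exp(−0.0000302 × 5000) = 0.859848
R(U6) = exp(−0.0000558 × 5000) = 0.756540
Parallel (U3 and U4): 1 − (1 − 0.990991)(1 − 0.818731) = 0.998367
Series (U2 and [0.998367]): 0.835270 × 0.998367 = 0.833906
Parallel (U1 and [0.833906]): 1 − (1 − 0.867188)(1 − 0.833906) = 0.977941
Parallel (U5 and U6): 1 − (1 − 0.859848)(1 − 0.756540) = 0.965879
Series ([0.977941] and [0.965879]): 0.977941 × 0.965879 = 0.9446

0.9446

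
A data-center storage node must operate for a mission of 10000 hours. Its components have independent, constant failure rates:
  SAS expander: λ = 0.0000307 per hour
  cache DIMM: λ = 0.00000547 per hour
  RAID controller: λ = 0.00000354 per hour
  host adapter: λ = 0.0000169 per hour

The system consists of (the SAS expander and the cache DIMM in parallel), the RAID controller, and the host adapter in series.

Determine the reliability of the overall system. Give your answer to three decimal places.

0.804

R(SAS expander) = exp(−0.0000307 × 10000) = 0.73565
R(cache DIMM) = exp(−0.00000547 × 10000) = 0.94677
R(RAID controller) = exp(−0.00000354 × 10000) = 0.96522
R(host adapter) = exp(−0.0000169 × 10000) = 0.84451
Parallel (SAS expander and cache DIMM): 1 − (1 − 0.73565)(1 − 0.94677) = 0.98593
Series ([0.98593], RAID controller, and host adapter): 0.98593 × 0.96522 × 0.84451 = 0.804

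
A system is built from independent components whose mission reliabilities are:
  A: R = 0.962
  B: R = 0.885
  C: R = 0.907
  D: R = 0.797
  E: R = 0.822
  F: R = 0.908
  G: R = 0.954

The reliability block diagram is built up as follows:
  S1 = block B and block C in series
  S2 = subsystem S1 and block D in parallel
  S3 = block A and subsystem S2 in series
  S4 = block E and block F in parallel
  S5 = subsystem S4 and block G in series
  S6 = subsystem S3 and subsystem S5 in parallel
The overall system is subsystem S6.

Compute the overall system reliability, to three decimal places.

0.995

Series (B and C): 0.88500 × 0.90700 = 0.80270
Parallel ([0.80270] and D): 1 − (1 − 0.80270)(1 − 0.79700) = 0.95995
Series (A and [0.95995]): 0.96200 × 0.95995 = 0.92347
Parallel (E and F): 1 − (1 − 0.82200)(1 − 0.90800) = 0.98362
Series ([0.98362] and G): 0.98362 × 0.95400 = 0.93837
Parallel ([0.92347] and [0.93837]): 1 − (1 − 0.92347)(1 − 0.93837) = 0.995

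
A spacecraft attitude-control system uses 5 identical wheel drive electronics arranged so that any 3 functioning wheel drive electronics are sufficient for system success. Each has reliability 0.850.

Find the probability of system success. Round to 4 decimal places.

R = Σ_{i=3}^{5} C(5,i) p^i (1−p)^{5−i} with p = 0.850
C(5,3)·0.850^3·0.150^2 = 0.138178
C(5,4)·0.850^4·0.150^1 = 0.391505
C(5,5)·0.850^5·0.150^0 = 0.443705
Sum = 0.9734

0.9734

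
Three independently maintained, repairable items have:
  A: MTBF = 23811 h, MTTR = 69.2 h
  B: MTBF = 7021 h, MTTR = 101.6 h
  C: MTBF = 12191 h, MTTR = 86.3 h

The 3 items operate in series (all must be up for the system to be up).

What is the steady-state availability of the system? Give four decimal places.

A(A) = MTBF/(MTBF+MTTR) = 23811/(23811+69.2) = 0.997102
A(B) = MTBF/(MTBF+MTTR) = 7021/(7021+101.6) = 0.985736
A(C) = MTBF/(MTBF+MTTR) = 12191/(12191+86.3) = 0.992971
Series availability: 0.997102 × 0.985736 × 0.992971 = 0.9760

0.9760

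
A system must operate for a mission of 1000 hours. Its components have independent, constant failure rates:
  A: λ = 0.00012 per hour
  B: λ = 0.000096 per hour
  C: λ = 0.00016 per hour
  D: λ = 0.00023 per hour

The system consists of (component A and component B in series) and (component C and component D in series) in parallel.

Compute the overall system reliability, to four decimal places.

R(A) = exp(−0.00012 × 1000) = 0.886920
R(B) = exp(−0.000096 × 1000) = 0.908464
R(C) = exp(−0.00016 × 1000) = 0.852144
R(D) = exp(−0.00023 × 1000) = 0.794534
Series (A and B): 0.886920 × 0.908464 = 0.805735
Series (C and D): 0.852144 × 0.794534 = 0.677057
Parallel ([0.805735] and [0.677057]): 1 − (1 − 0.805735)(1 − 0.677057) = 0.9373

0.9373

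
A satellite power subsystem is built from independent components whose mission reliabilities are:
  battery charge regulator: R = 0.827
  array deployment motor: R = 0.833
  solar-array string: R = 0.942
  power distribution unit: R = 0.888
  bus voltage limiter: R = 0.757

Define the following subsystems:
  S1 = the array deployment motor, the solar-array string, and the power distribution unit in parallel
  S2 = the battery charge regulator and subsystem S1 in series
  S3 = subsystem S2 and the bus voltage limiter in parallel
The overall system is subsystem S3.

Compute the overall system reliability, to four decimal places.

0.9577

Parallel (array deployment motor, solar-array string, and power distribution unit): 1 − (1 − 0.833000)(1 − 0.942000)(1 − 0.888000) = 0.998915
Series (battery charge regulator and [0.998915]): 0.827000 × 0.998915 = 0.826103
Parallel ([0.826103] and bus voltage limiter): 1 − (1 − 0.826103)(1 − 0.757000) = 0.9577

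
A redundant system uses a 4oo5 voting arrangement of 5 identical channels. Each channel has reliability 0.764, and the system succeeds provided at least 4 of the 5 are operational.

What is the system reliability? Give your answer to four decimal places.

0.6623

R = Σ_{i=4}^{5} C(5,i) p^i (1−p)^{5−i} with p = 0.764
C(5,4)·0.764^4·0.236^1 = 0.402027
C(5,5)·0.764^5·0.236^0 = 0.260296
Sum = 0.6623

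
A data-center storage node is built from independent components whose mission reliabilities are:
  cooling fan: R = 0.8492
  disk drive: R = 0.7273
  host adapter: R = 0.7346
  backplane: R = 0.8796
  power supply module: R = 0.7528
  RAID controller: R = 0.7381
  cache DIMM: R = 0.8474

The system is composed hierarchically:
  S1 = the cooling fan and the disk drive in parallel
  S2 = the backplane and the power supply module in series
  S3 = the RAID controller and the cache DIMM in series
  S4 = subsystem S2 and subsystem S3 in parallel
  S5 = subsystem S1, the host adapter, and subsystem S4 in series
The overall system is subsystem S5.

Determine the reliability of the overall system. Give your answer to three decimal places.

0.615

Parallel (cooling fan and disk drive): 1 − (1 − 0.84920)(1 − 0.72730) = 0.95888
Series (backplane and power supply module): 0.87960 × 0.75280 = 0.66216
Series (RAID controller and cache DIMM): 0.73810 × 0.84740 = 0.62547
Parallel ([0.66216] and [0.62547]): 1 − (1 − 0.66216)(1 − 0.62547) = 0.87347
Series ([0.95888], host adapter, and [0.87347]): 0.95888 × 0.73460 × 0.87347 = 0.615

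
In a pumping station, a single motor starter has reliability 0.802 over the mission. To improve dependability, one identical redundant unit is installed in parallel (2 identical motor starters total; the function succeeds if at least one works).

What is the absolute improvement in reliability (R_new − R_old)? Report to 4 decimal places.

R_before = 0.802
R_after = 1 − (1 − 0.802)^2 = 0.9608
ΔR = 0.9608 − 0.802 = 0.1588

0.1588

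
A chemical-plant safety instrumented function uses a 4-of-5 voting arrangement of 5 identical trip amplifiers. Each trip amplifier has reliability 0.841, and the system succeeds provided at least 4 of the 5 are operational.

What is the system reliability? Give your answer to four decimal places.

0.8184

R = Σ_{i=4}^{5} C(5,i) p^i (1−p)^{5−i} with p = 0.841
C(5,4)·0.841^4·0.159^1 = 0.397696
C(5,5)·0.841^5·0.159^0 = 0.420707
Sum = 0.8184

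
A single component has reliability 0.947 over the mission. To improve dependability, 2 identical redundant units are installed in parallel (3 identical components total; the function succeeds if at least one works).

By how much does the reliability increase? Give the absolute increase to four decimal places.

0.0529

R_before = 0.947
R_after = 1 − (1 − 0.947)^3 = 0.9999
ΔR = 0.9999 − 0.947 = 0.0529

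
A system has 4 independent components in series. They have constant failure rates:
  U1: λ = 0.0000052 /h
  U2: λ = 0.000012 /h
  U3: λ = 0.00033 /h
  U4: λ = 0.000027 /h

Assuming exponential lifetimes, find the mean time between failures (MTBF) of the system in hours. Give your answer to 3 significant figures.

2670

Series of exponential components: λ_sys = Σ λ_i
λ_sys = 0.0000052 + 0.000012 + 0.00033 + 0.000027 = 3.7420e-04 /h
MTBF = 1 / λ_sys = 2670 h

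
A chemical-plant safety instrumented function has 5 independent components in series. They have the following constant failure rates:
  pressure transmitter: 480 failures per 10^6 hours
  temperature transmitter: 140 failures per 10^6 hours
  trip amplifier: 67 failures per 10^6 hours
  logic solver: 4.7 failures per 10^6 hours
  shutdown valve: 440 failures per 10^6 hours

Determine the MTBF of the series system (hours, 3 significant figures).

Series of exponential components: λ_sys = Σ λ_i
λ_sys = 0.00048 + 0.00014 + 0.000067 + 0.0000047 + 0.00044 = 1.1317e-03 /h
MTBF = 1 / λ_sys = 884 h

884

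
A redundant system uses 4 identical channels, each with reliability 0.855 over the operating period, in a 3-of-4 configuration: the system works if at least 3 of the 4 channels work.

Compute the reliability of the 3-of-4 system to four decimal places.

0.8969

R = Σ_{i=3}^{4} C(4,i) p^i (1−p)^{4−i} with p = 0.855
C(4,3)·0.855^3·0.145^1 = 0.362515
C(4,4)·0.855^4·0.145^0 = 0.534398
Sum = 0.8969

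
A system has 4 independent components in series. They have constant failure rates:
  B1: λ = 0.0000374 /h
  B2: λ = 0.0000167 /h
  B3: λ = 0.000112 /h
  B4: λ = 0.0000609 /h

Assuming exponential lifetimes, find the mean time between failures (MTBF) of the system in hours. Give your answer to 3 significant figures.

4410

Series of exponential components: λ_sys = Σ λ_i
λ_sys = 0.0000374 + 0.0000167 + 0.000112 + 0.0000609 = 2.2700e-04 /h
MTBF = 1 / λ_sys = 4410 h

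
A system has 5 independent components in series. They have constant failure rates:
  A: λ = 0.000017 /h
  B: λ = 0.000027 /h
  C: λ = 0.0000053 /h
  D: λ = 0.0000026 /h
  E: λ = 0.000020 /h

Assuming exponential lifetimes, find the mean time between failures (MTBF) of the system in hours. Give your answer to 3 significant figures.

Series of exponential components: λ_sys = Σ λ_i
λ_sys = 0.000017 + 0.000027 + 0.0000053 + 0.0000026 + 0.000020 = 7.1900e-05 /h
MTBF = 1 / λ_sys = 13900 h

13900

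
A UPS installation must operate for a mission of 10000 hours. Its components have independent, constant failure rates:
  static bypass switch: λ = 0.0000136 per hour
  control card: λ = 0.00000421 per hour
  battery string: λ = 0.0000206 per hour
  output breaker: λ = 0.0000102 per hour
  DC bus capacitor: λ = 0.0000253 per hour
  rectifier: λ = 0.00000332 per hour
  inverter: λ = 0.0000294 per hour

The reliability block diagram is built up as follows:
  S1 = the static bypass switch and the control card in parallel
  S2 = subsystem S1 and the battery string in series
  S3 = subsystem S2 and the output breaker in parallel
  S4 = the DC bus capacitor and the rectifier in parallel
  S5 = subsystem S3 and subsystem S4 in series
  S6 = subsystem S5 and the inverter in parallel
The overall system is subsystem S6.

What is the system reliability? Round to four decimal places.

0.9935

R(static bypass switch) = exp(−0.0000136 × 10000) = 0.872843
R(control card) = exp(−0.00000421 × 10000) = 0.958774
R(battery string) = exp(−0.0000206 × 10000) = 0.813833
R(output breaker) = exp(−0.0000102 × 10000) = 0.903030
R(DC bus capacitor) = exp(−0.0000253 × 10000) = 0.776468
R(rectifier) = exp(−0.00000332 × 10000) = 0.967345
R(inverter) = exp(−0.0000294 × 10000) = 0.745276
Parallel (static bypass switch and control card): 1 − (1 − 0.872843)(1 − 0.958774) = 0.994758
Series ([0.994758] and battery string): 0.994758 × 0.813833 = 0.809567
Parallel ([0.809567] and output breaker): 1 − (1 − 0.809567)(1 − 0.903030) = 0.981534
Parallel (DC bus capacitor and rectifier): 1 − (1 − 0.776468)(1 − 0.967345) = 0.992701
Series ([0.981534] and [0.992701]): 0.981534 × 0.992701 = 0.974370
Parallel ([0.974370] and inverter): 1 − (1 − 0.974370)(1 − 0.745276) = 0.9935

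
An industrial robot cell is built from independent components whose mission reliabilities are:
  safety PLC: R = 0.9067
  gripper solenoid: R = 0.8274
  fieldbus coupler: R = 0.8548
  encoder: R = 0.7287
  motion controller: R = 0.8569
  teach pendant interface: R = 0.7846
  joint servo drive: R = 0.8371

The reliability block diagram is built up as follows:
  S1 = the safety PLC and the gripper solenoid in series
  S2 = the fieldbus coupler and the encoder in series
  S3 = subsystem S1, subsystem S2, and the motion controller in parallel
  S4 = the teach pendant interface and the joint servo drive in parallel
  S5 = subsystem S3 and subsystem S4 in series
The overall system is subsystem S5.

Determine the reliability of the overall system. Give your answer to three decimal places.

0.952

Series (safety PLC and gripper solenoid): 0.90670 × 0.82740 = 0.75020
Series (fieldbus coupler and encoder): 0.85480 × 0.72870 = 0.62289
Parallel ([0.75020], [0.62289], and motion controller): 1 − (1 − 0.75020)(1 − 0.62289)(1 − 0.85690) = 0.98652
Parallel (teach pendant interface and joint servo drive): 1 − (1 − 0.78460)(1 − 0.83710) = 0.96491
Series ([0.98652] and [0.96491]): 0.98652 × 0.96491 = 0.952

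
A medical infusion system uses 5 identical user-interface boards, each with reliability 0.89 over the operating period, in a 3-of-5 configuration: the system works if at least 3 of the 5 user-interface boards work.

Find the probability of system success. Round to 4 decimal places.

R = Σ_{i=3}^{5} C(5,i) p^i (1−p)^{5−i} with p = 0.89
C(5,3)·0.89^3·0.11^2 = 0.085301
C(5,4)·0.89^4·0.11^1 = 0.345082
C(5,5)·0.89^5·0.11^0 = 0.558406
Sum = 0.9888

0.9888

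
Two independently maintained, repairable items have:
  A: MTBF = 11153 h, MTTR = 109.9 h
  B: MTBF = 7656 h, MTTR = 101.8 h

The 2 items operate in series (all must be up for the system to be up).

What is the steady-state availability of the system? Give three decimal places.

A(A) = MTBF/(MTBF+MTTR) = 11153/(11153+109.9) = 0.990242
A(B) = MTBF/(MTBF+MTTR) = 7656/(7656+101.8) = 0.986878
Series availability: 0.990242 × 0.986878 = 0.977

0.977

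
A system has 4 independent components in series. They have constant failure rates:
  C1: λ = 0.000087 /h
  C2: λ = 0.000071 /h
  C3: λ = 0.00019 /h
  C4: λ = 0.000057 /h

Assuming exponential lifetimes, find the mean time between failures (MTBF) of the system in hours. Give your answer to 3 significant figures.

Series of exponential components: λ_sys = Σ λ_i
λ_sys = 0.000087 + 0.000071 + 0.00019 + 0.000057 = 4.0500e-04 /h
MTBF = 1 / λ_sys = 2470 h

2470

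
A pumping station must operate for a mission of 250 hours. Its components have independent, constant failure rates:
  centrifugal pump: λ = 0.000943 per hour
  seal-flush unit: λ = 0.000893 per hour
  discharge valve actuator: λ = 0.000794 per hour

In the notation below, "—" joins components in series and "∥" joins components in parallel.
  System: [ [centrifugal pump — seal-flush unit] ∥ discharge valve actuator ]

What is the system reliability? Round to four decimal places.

0.9337

R(centrifugal pump) = exp(−0.000943 × 250) = 0.789978
R(seal-flush unit) = exp(−0.000893 × 250) = 0.799915
R(discharge valve actuator) = exp(−0.000794 × 250) = 0.819960
Series (centrifugal pump and seal-flush unit): 0.789978 × 0.799915 = 0.631915
Parallel ([0.631915] and discharge valve actuator): 1 − (1 − 0.631915)(1 − 0.819960) = 0.9337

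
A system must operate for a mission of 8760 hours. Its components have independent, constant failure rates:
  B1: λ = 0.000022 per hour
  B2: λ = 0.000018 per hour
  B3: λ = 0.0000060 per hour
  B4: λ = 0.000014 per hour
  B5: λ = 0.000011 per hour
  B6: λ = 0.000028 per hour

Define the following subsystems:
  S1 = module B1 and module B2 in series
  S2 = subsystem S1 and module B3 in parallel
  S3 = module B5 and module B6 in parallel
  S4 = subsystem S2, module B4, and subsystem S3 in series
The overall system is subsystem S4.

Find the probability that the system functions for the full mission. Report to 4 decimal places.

0.8538

R(B1) = exp(−0.000022 × 8760) = 0.824713
R(B2) = exp(−0.000018 × 8760) = 0.854123
R(B3) = exp(−0.0000060 × 8760) = 0.948797
R(B4) = exp(−0.000014 × 8760) = 0.884582
R(B5) = exp(−0.000011 × 8760) = 0.908137
R(B6) = exp(−0.000028 × 8760) = 0.782485
Series (B1 and B2): 0.824713 × 0.854123 = 0.704406
Parallel ([0.704406] and B3): 1 − (1 − 0.704406)(1 − 0.948797) = 0.984865
Parallel (B5 and B6): 1 − (1 − 0.908137)(1 − 0.782485) = 0.980018
Series ([0.984865], B4, and [0.980018]): 0.984865 × 0.884582 × 0.980018 = 0.8538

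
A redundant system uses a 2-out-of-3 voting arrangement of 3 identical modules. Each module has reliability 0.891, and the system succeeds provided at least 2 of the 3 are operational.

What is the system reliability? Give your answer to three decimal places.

R = Σ_{i=2}^{3} C(3,i) p^i (1−p)^{3−i} with p = 0.891
C(3,2)·0.891^2·0.109^1 = 0.25960
C(3,3)·0.891^3·0.109^0 = 0.70735
Sum = 0.967

0.967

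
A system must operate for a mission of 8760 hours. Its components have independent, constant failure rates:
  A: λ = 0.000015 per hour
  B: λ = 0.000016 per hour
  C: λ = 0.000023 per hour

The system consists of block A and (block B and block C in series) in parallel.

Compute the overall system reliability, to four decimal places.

R(A) = exp(−0.000015 × 8760) = 0.876867
R(B) = exp(−0.000016 × 8760) = 0.869219
R(C) = exp(−0.000023 × 8760) = 0.817520
Series (B and C): 0.869219 × 0.817520 = 0.710604
Parallel (A and [0.710604]): 1 − (1 − 0.876867)(1 − 0.710604) = 0.9644

0.9644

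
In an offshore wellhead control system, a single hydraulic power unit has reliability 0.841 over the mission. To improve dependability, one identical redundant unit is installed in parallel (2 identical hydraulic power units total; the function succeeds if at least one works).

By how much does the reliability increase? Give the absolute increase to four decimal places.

0.1337

R_before = 0.841
R_after = 1 − (1 − 0.841)^2 = 0.9747
ΔR = 0.9747 − 0.841 = 0.1337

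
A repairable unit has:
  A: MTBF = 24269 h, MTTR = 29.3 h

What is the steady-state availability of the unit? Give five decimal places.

0.99879

A(A) = MTBF/(MTBF+MTTR) = 24269/(24269+29.3) = 0.99879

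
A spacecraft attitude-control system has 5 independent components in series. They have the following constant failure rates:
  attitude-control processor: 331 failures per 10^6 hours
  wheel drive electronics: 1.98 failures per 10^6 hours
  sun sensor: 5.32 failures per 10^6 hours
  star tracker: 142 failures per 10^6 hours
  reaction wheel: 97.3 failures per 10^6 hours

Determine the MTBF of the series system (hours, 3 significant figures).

Series of exponential components: λ_sys = Σ λ_i
λ_sys = 0.000331 + 0.00000198 + 0.00000532 + 0.000142 + 0.0000973 = 5.7760e-04 /h
MTBF = 1 / λ_sys = 1730 h

1730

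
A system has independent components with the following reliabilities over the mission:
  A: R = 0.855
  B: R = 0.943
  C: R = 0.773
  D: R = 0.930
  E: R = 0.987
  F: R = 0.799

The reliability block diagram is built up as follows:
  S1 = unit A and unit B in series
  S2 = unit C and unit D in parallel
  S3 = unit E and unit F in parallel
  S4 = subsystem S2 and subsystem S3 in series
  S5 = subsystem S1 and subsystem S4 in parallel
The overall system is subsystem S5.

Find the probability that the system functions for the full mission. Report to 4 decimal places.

Series (A and B): 0.855000 × 0.943000 = 0.806265
Parallel (C and D): 1 − (1 − 0.773000)(1 − 0.930000) = 0.984110
Parallel (E and F): 1 − (1 − 0.987000)(1 − 0.799000) = 0.997387
Series ([0.984110] and [0.997387]): 0.984110 × 0.997387 = 0.981539
Parallel ([0.806265] and [0.981539]): 1 − (1 − 0.806265)(1 − 0.981539) = 0.9964

0.9964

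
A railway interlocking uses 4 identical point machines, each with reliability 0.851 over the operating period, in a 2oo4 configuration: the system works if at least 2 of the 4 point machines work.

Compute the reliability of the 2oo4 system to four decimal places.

R = Σ_{i=2}^{4} C(4,i) p^i (1−p)^{4−i} with p = 0.851
C(4,2)·0.851^2·0.149^2 = 0.096468
C(4,3)·0.851^3·0.149^1 = 0.367312
C(4,4)·0.851^4·0.149^0 = 0.524467
Sum = 0.9882

0.9882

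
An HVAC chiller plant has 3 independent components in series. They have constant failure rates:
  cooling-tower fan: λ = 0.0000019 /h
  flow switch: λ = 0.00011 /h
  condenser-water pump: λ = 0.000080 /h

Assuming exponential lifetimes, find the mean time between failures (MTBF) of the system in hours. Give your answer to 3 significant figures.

5210

Series of exponential components: λ_sys = Σ λ_i
λ_sys = 0.0000019 + 0.00011 + 0.000080 = 1.9190e-04 /h
MTBF = 1 / λ_sys = 5210 h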